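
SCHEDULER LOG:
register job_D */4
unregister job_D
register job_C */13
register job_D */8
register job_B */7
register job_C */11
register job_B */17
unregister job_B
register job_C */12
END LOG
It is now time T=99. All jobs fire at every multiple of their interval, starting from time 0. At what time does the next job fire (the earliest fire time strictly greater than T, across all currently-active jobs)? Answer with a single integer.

Answer: 104

Derivation:
Op 1: register job_D */4 -> active={job_D:*/4}
Op 2: unregister job_D -> active={}
Op 3: register job_C */13 -> active={job_C:*/13}
Op 4: register job_D */8 -> active={job_C:*/13, job_D:*/8}
Op 5: register job_B */7 -> active={job_B:*/7, job_C:*/13, job_D:*/8}
Op 6: register job_C */11 -> active={job_B:*/7, job_C:*/11, job_D:*/8}
Op 7: register job_B */17 -> active={job_B:*/17, job_C:*/11, job_D:*/8}
Op 8: unregister job_B -> active={job_C:*/11, job_D:*/8}
Op 9: register job_C */12 -> active={job_C:*/12, job_D:*/8}
  job_C: interval 12, next fire after T=99 is 108
  job_D: interval 8, next fire after T=99 is 104
Earliest fire time = 104 (job job_D)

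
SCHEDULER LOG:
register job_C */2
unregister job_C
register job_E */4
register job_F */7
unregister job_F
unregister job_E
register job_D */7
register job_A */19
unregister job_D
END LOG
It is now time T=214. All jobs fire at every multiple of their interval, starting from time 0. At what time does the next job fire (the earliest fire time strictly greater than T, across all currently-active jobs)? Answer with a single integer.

Op 1: register job_C */2 -> active={job_C:*/2}
Op 2: unregister job_C -> active={}
Op 3: register job_E */4 -> active={job_E:*/4}
Op 4: register job_F */7 -> active={job_E:*/4, job_F:*/7}
Op 5: unregister job_F -> active={job_E:*/4}
Op 6: unregister job_E -> active={}
Op 7: register job_D */7 -> active={job_D:*/7}
Op 8: register job_A */19 -> active={job_A:*/19, job_D:*/7}
Op 9: unregister job_D -> active={job_A:*/19}
  job_A: interval 19, next fire after T=214 is 228
Earliest fire time = 228 (job job_A)

Answer: 228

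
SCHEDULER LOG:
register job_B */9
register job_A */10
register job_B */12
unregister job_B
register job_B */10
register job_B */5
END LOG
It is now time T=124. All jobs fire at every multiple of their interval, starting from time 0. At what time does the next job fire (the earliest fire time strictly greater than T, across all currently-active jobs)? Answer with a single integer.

Answer: 125

Derivation:
Op 1: register job_B */9 -> active={job_B:*/9}
Op 2: register job_A */10 -> active={job_A:*/10, job_B:*/9}
Op 3: register job_B */12 -> active={job_A:*/10, job_B:*/12}
Op 4: unregister job_B -> active={job_A:*/10}
Op 5: register job_B */10 -> active={job_A:*/10, job_B:*/10}
Op 6: register job_B */5 -> active={job_A:*/10, job_B:*/5}
  job_A: interval 10, next fire after T=124 is 130
  job_B: interval 5, next fire after T=124 is 125
Earliest fire time = 125 (job job_B)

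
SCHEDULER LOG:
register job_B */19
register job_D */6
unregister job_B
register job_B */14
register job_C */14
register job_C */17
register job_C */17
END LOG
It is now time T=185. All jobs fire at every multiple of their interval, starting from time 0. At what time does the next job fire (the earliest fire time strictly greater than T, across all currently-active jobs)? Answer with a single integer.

Op 1: register job_B */19 -> active={job_B:*/19}
Op 2: register job_D */6 -> active={job_B:*/19, job_D:*/6}
Op 3: unregister job_B -> active={job_D:*/6}
Op 4: register job_B */14 -> active={job_B:*/14, job_D:*/6}
Op 5: register job_C */14 -> active={job_B:*/14, job_C:*/14, job_D:*/6}
Op 6: register job_C */17 -> active={job_B:*/14, job_C:*/17, job_D:*/6}
Op 7: register job_C */17 -> active={job_B:*/14, job_C:*/17, job_D:*/6}
  job_B: interval 14, next fire after T=185 is 196
  job_C: interval 17, next fire after T=185 is 187
  job_D: interval 6, next fire after T=185 is 186
Earliest fire time = 186 (job job_D)

Answer: 186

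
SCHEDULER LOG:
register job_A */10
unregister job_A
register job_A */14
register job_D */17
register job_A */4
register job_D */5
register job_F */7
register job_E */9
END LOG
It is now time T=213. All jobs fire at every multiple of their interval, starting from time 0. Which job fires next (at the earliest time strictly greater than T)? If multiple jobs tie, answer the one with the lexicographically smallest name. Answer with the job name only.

Answer: job_D

Derivation:
Op 1: register job_A */10 -> active={job_A:*/10}
Op 2: unregister job_A -> active={}
Op 3: register job_A */14 -> active={job_A:*/14}
Op 4: register job_D */17 -> active={job_A:*/14, job_D:*/17}
Op 5: register job_A */4 -> active={job_A:*/4, job_D:*/17}
Op 6: register job_D */5 -> active={job_A:*/4, job_D:*/5}
Op 7: register job_F */7 -> active={job_A:*/4, job_D:*/5, job_F:*/7}
Op 8: register job_E */9 -> active={job_A:*/4, job_D:*/5, job_E:*/9, job_F:*/7}
  job_A: interval 4, next fire after T=213 is 216
  job_D: interval 5, next fire after T=213 is 215
  job_E: interval 9, next fire after T=213 is 216
  job_F: interval 7, next fire after T=213 is 217
Earliest = 215, winner (lex tiebreak) = job_D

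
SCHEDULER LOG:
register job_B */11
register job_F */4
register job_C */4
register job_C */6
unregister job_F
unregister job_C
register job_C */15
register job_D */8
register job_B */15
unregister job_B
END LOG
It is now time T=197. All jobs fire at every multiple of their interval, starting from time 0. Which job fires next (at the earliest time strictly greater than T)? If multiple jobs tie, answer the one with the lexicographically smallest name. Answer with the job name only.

Op 1: register job_B */11 -> active={job_B:*/11}
Op 2: register job_F */4 -> active={job_B:*/11, job_F:*/4}
Op 3: register job_C */4 -> active={job_B:*/11, job_C:*/4, job_F:*/4}
Op 4: register job_C */6 -> active={job_B:*/11, job_C:*/6, job_F:*/4}
Op 5: unregister job_F -> active={job_B:*/11, job_C:*/6}
Op 6: unregister job_C -> active={job_B:*/11}
Op 7: register job_C */15 -> active={job_B:*/11, job_C:*/15}
Op 8: register job_D */8 -> active={job_B:*/11, job_C:*/15, job_D:*/8}
Op 9: register job_B */15 -> active={job_B:*/15, job_C:*/15, job_D:*/8}
Op 10: unregister job_B -> active={job_C:*/15, job_D:*/8}
  job_C: interval 15, next fire after T=197 is 210
  job_D: interval 8, next fire after T=197 is 200
Earliest = 200, winner (lex tiebreak) = job_D

Answer: job_D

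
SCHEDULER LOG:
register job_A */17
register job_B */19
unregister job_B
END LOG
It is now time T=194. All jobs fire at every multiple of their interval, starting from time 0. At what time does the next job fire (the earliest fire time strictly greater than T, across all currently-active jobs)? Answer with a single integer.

Op 1: register job_A */17 -> active={job_A:*/17}
Op 2: register job_B */19 -> active={job_A:*/17, job_B:*/19}
Op 3: unregister job_B -> active={job_A:*/17}
  job_A: interval 17, next fire after T=194 is 204
Earliest fire time = 204 (job job_A)

Answer: 204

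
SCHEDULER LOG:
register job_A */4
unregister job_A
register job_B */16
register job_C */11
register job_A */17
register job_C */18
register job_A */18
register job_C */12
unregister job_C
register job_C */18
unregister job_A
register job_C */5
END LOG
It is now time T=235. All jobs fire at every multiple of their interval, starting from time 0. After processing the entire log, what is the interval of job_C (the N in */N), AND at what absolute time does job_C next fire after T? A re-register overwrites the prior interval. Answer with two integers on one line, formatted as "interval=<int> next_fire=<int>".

Answer: interval=5 next_fire=240

Derivation:
Op 1: register job_A */4 -> active={job_A:*/4}
Op 2: unregister job_A -> active={}
Op 3: register job_B */16 -> active={job_B:*/16}
Op 4: register job_C */11 -> active={job_B:*/16, job_C:*/11}
Op 5: register job_A */17 -> active={job_A:*/17, job_B:*/16, job_C:*/11}
Op 6: register job_C */18 -> active={job_A:*/17, job_B:*/16, job_C:*/18}
Op 7: register job_A */18 -> active={job_A:*/18, job_B:*/16, job_C:*/18}
Op 8: register job_C */12 -> active={job_A:*/18, job_B:*/16, job_C:*/12}
Op 9: unregister job_C -> active={job_A:*/18, job_B:*/16}
Op 10: register job_C */18 -> active={job_A:*/18, job_B:*/16, job_C:*/18}
Op 11: unregister job_A -> active={job_B:*/16, job_C:*/18}
Op 12: register job_C */5 -> active={job_B:*/16, job_C:*/5}
Final interval of job_C = 5
Next fire of job_C after T=235: (235//5+1)*5 = 240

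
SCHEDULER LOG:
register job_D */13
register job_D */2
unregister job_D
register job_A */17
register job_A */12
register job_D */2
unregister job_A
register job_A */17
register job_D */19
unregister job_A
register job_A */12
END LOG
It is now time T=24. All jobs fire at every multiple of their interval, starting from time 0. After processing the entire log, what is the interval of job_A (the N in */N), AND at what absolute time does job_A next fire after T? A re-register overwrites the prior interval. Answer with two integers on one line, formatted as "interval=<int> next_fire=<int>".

Op 1: register job_D */13 -> active={job_D:*/13}
Op 2: register job_D */2 -> active={job_D:*/2}
Op 3: unregister job_D -> active={}
Op 4: register job_A */17 -> active={job_A:*/17}
Op 5: register job_A */12 -> active={job_A:*/12}
Op 6: register job_D */2 -> active={job_A:*/12, job_D:*/2}
Op 7: unregister job_A -> active={job_D:*/2}
Op 8: register job_A */17 -> active={job_A:*/17, job_D:*/2}
Op 9: register job_D */19 -> active={job_A:*/17, job_D:*/19}
Op 10: unregister job_A -> active={job_D:*/19}
Op 11: register job_A */12 -> active={job_A:*/12, job_D:*/19}
Final interval of job_A = 12
Next fire of job_A after T=24: (24//12+1)*12 = 36

Answer: interval=12 next_fire=36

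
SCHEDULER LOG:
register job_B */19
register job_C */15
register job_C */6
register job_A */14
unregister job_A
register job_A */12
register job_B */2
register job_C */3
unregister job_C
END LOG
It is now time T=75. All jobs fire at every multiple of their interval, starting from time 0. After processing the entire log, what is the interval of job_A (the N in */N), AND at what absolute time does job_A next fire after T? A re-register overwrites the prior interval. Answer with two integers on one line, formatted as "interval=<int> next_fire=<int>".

Answer: interval=12 next_fire=84

Derivation:
Op 1: register job_B */19 -> active={job_B:*/19}
Op 2: register job_C */15 -> active={job_B:*/19, job_C:*/15}
Op 3: register job_C */6 -> active={job_B:*/19, job_C:*/6}
Op 4: register job_A */14 -> active={job_A:*/14, job_B:*/19, job_C:*/6}
Op 5: unregister job_A -> active={job_B:*/19, job_C:*/6}
Op 6: register job_A */12 -> active={job_A:*/12, job_B:*/19, job_C:*/6}
Op 7: register job_B */2 -> active={job_A:*/12, job_B:*/2, job_C:*/6}
Op 8: register job_C */3 -> active={job_A:*/12, job_B:*/2, job_C:*/3}
Op 9: unregister job_C -> active={job_A:*/12, job_B:*/2}
Final interval of job_A = 12
Next fire of job_A after T=75: (75//12+1)*12 = 84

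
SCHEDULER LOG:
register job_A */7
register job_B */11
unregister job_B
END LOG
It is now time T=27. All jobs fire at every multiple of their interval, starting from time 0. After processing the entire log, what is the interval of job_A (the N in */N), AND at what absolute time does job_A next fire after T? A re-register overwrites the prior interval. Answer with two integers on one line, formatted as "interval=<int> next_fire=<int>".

Op 1: register job_A */7 -> active={job_A:*/7}
Op 2: register job_B */11 -> active={job_A:*/7, job_B:*/11}
Op 3: unregister job_B -> active={job_A:*/7}
Final interval of job_A = 7
Next fire of job_A after T=27: (27//7+1)*7 = 28

Answer: interval=7 next_fire=28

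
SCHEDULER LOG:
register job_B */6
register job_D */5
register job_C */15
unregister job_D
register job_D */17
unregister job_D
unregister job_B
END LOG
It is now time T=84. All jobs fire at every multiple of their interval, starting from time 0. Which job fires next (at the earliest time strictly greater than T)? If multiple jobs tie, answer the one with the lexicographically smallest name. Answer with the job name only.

Answer: job_C

Derivation:
Op 1: register job_B */6 -> active={job_B:*/6}
Op 2: register job_D */5 -> active={job_B:*/6, job_D:*/5}
Op 3: register job_C */15 -> active={job_B:*/6, job_C:*/15, job_D:*/5}
Op 4: unregister job_D -> active={job_B:*/6, job_C:*/15}
Op 5: register job_D */17 -> active={job_B:*/6, job_C:*/15, job_D:*/17}
Op 6: unregister job_D -> active={job_B:*/6, job_C:*/15}
Op 7: unregister job_B -> active={job_C:*/15}
  job_C: interval 15, next fire after T=84 is 90
Earliest = 90, winner (lex tiebreak) = job_C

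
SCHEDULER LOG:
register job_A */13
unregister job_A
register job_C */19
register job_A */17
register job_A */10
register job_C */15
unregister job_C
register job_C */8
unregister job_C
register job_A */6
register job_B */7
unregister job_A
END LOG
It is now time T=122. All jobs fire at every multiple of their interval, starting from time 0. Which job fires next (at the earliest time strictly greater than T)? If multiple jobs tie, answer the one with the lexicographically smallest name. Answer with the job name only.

Answer: job_B

Derivation:
Op 1: register job_A */13 -> active={job_A:*/13}
Op 2: unregister job_A -> active={}
Op 3: register job_C */19 -> active={job_C:*/19}
Op 4: register job_A */17 -> active={job_A:*/17, job_C:*/19}
Op 5: register job_A */10 -> active={job_A:*/10, job_C:*/19}
Op 6: register job_C */15 -> active={job_A:*/10, job_C:*/15}
Op 7: unregister job_C -> active={job_A:*/10}
Op 8: register job_C */8 -> active={job_A:*/10, job_C:*/8}
Op 9: unregister job_C -> active={job_A:*/10}
Op 10: register job_A */6 -> active={job_A:*/6}
Op 11: register job_B */7 -> active={job_A:*/6, job_B:*/7}
Op 12: unregister job_A -> active={job_B:*/7}
  job_B: interval 7, next fire after T=122 is 126
Earliest = 126, winner (lex tiebreak) = job_B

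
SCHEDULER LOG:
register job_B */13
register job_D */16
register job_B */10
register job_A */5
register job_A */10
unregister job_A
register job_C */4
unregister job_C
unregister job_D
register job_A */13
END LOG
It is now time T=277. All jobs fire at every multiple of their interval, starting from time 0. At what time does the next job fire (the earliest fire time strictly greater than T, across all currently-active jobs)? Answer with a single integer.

Answer: 280

Derivation:
Op 1: register job_B */13 -> active={job_B:*/13}
Op 2: register job_D */16 -> active={job_B:*/13, job_D:*/16}
Op 3: register job_B */10 -> active={job_B:*/10, job_D:*/16}
Op 4: register job_A */5 -> active={job_A:*/5, job_B:*/10, job_D:*/16}
Op 5: register job_A */10 -> active={job_A:*/10, job_B:*/10, job_D:*/16}
Op 6: unregister job_A -> active={job_B:*/10, job_D:*/16}
Op 7: register job_C */4 -> active={job_B:*/10, job_C:*/4, job_D:*/16}
Op 8: unregister job_C -> active={job_B:*/10, job_D:*/16}
Op 9: unregister job_D -> active={job_B:*/10}
Op 10: register job_A */13 -> active={job_A:*/13, job_B:*/10}
  job_A: interval 13, next fire after T=277 is 286
  job_B: interval 10, next fire after T=277 is 280
Earliest fire time = 280 (job job_B)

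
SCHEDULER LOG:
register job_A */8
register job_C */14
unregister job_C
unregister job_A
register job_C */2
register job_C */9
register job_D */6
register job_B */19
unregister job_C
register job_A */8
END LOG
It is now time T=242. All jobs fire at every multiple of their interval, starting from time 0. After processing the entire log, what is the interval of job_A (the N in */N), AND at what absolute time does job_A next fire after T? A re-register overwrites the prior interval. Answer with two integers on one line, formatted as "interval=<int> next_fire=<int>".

Answer: interval=8 next_fire=248

Derivation:
Op 1: register job_A */8 -> active={job_A:*/8}
Op 2: register job_C */14 -> active={job_A:*/8, job_C:*/14}
Op 3: unregister job_C -> active={job_A:*/8}
Op 4: unregister job_A -> active={}
Op 5: register job_C */2 -> active={job_C:*/2}
Op 6: register job_C */9 -> active={job_C:*/9}
Op 7: register job_D */6 -> active={job_C:*/9, job_D:*/6}
Op 8: register job_B */19 -> active={job_B:*/19, job_C:*/9, job_D:*/6}
Op 9: unregister job_C -> active={job_B:*/19, job_D:*/6}
Op 10: register job_A */8 -> active={job_A:*/8, job_B:*/19, job_D:*/6}
Final interval of job_A = 8
Next fire of job_A after T=242: (242//8+1)*8 = 248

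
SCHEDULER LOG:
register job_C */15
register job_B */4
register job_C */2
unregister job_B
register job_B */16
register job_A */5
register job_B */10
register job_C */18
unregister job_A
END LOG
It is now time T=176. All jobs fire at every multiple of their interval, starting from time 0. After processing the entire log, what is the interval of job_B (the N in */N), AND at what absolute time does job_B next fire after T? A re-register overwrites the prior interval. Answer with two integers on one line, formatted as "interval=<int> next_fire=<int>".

Op 1: register job_C */15 -> active={job_C:*/15}
Op 2: register job_B */4 -> active={job_B:*/4, job_C:*/15}
Op 3: register job_C */2 -> active={job_B:*/4, job_C:*/2}
Op 4: unregister job_B -> active={job_C:*/2}
Op 5: register job_B */16 -> active={job_B:*/16, job_C:*/2}
Op 6: register job_A */5 -> active={job_A:*/5, job_B:*/16, job_C:*/2}
Op 7: register job_B */10 -> active={job_A:*/5, job_B:*/10, job_C:*/2}
Op 8: register job_C */18 -> active={job_A:*/5, job_B:*/10, job_C:*/18}
Op 9: unregister job_A -> active={job_B:*/10, job_C:*/18}
Final interval of job_B = 10
Next fire of job_B after T=176: (176//10+1)*10 = 180

Answer: interval=10 next_fire=180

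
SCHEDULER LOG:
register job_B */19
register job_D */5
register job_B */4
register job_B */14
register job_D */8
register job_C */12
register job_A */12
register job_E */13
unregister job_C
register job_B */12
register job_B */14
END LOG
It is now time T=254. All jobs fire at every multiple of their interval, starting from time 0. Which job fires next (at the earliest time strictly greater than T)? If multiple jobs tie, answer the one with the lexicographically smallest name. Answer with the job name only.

Answer: job_D

Derivation:
Op 1: register job_B */19 -> active={job_B:*/19}
Op 2: register job_D */5 -> active={job_B:*/19, job_D:*/5}
Op 3: register job_B */4 -> active={job_B:*/4, job_D:*/5}
Op 4: register job_B */14 -> active={job_B:*/14, job_D:*/5}
Op 5: register job_D */8 -> active={job_B:*/14, job_D:*/8}
Op 6: register job_C */12 -> active={job_B:*/14, job_C:*/12, job_D:*/8}
Op 7: register job_A */12 -> active={job_A:*/12, job_B:*/14, job_C:*/12, job_D:*/8}
Op 8: register job_E */13 -> active={job_A:*/12, job_B:*/14, job_C:*/12, job_D:*/8, job_E:*/13}
Op 9: unregister job_C -> active={job_A:*/12, job_B:*/14, job_D:*/8, job_E:*/13}
Op 10: register job_B */12 -> active={job_A:*/12, job_B:*/12, job_D:*/8, job_E:*/13}
Op 11: register job_B */14 -> active={job_A:*/12, job_B:*/14, job_D:*/8, job_E:*/13}
  job_A: interval 12, next fire after T=254 is 264
  job_B: interval 14, next fire after T=254 is 266
  job_D: interval 8, next fire after T=254 is 256
  job_E: interval 13, next fire after T=254 is 260
Earliest = 256, winner (lex tiebreak) = job_D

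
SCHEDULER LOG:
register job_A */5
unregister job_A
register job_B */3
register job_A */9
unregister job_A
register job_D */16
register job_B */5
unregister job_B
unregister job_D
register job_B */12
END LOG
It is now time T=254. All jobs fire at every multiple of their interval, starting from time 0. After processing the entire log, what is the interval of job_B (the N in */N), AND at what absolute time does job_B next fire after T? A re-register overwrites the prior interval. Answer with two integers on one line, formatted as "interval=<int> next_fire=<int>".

Op 1: register job_A */5 -> active={job_A:*/5}
Op 2: unregister job_A -> active={}
Op 3: register job_B */3 -> active={job_B:*/3}
Op 4: register job_A */9 -> active={job_A:*/9, job_B:*/3}
Op 5: unregister job_A -> active={job_B:*/3}
Op 6: register job_D */16 -> active={job_B:*/3, job_D:*/16}
Op 7: register job_B */5 -> active={job_B:*/5, job_D:*/16}
Op 8: unregister job_B -> active={job_D:*/16}
Op 9: unregister job_D -> active={}
Op 10: register job_B */12 -> active={job_B:*/12}
Final interval of job_B = 12
Next fire of job_B after T=254: (254//12+1)*12 = 264

Answer: interval=12 next_fire=264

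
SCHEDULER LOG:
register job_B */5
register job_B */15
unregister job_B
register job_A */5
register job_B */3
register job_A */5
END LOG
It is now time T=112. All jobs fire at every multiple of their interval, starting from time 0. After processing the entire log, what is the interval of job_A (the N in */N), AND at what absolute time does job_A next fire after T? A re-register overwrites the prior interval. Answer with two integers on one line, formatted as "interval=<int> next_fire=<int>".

Op 1: register job_B */5 -> active={job_B:*/5}
Op 2: register job_B */15 -> active={job_B:*/15}
Op 3: unregister job_B -> active={}
Op 4: register job_A */5 -> active={job_A:*/5}
Op 5: register job_B */3 -> active={job_A:*/5, job_B:*/3}
Op 6: register job_A */5 -> active={job_A:*/5, job_B:*/3}
Final interval of job_A = 5
Next fire of job_A after T=112: (112//5+1)*5 = 115

Answer: interval=5 next_fire=115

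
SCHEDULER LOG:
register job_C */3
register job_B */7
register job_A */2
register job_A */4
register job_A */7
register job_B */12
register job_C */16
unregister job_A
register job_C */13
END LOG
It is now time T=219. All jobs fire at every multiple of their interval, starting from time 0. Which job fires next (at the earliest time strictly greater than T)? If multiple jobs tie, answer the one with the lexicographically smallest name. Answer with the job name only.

Op 1: register job_C */3 -> active={job_C:*/3}
Op 2: register job_B */7 -> active={job_B:*/7, job_C:*/3}
Op 3: register job_A */2 -> active={job_A:*/2, job_B:*/7, job_C:*/3}
Op 4: register job_A */4 -> active={job_A:*/4, job_B:*/7, job_C:*/3}
Op 5: register job_A */7 -> active={job_A:*/7, job_B:*/7, job_C:*/3}
Op 6: register job_B */12 -> active={job_A:*/7, job_B:*/12, job_C:*/3}
Op 7: register job_C */16 -> active={job_A:*/7, job_B:*/12, job_C:*/16}
Op 8: unregister job_A -> active={job_B:*/12, job_C:*/16}
Op 9: register job_C */13 -> active={job_B:*/12, job_C:*/13}
  job_B: interval 12, next fire after T=219 is 228
  job_C: interval 13, next fire after T=219 is 221
Earliest = 221, winner (lex tiebreak) = job_C

Answer: job_C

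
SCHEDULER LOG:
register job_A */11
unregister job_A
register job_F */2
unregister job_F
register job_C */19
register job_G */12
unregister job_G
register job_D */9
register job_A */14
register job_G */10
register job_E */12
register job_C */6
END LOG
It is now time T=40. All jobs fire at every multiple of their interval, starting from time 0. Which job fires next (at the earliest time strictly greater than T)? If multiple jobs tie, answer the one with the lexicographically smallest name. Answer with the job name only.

Op 1: register job_A */11 -> active={job_A:*/11}
Op 2: unregister job_A -> active={}
Op 3: register job_F */2 -> active={job_F:*/2}
Op 4: unregister job_F -> active={}
Op 5: register job_C */19 -> active={job_C:*/19}
Op 6: register job_G */12 -> active={job_C:*/19, job_G:*/12}
Op 7: unregister job_G -> active={job_C:*/19}
Op 8: register job_D */9 -> active={job_C:*/19, job_D:*/9}
Op 9: register job_A */14 -> active={job_A:*/14, job_C:*/19, job_D:*/9}
Op 10: register job_G */10 -> active={job_A:*/14, job_C:*/19, job_D:*/9, job_G:*/10}
Op 11: register job_E */12 -> active={job_A:*/14, job_C:*/19, job_D:*/9, job_E:*/12, job_G:*/10}
Op 12: register job_C */6 -> active={job_A:*/14, job_C:*/6, job_D:*/9, job_E:*/12, job_G:*/10}
  job_A: interval 14, next fire after T=40 is 42
  job_C: interval 6, next fire after T=40 is 42
  job_D: interval 9, next fire after T=40 is 45
  job_E: interval 12, next fire after T=40 is 48
  job_G: interval 10, next fire after T=40 is 50
Earliest = 42, winner (lex tiebreak) = job_A

Answer: job_A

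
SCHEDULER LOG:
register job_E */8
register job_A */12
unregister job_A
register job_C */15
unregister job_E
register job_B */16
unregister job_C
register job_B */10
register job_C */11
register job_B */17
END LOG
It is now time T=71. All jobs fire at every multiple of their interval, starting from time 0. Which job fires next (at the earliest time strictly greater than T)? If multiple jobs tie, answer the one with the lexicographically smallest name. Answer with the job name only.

Answer: job_C

Derivation:
Op 1: register job_E */8 -> active={job_E:*/8}
Op 2: register job_A */12 -> active={job_A:*/12, job_E:*/8}
Op 3: unregister job_A -> active={job_E:*/8}
Op 4: register job_C */15 -> active={job_C:*/15, job_E:*/8}
Op 5: unregister job_E -> active={job_C:*/15}
Op 6: register job_B */16 -> active={job_B:*/16, job_C:*/15}
Op 7: unregister job_C -> active={job_B:*/16}
Op 8: register job_B */10 -> active={job_B:*/10}
Op 9: register job_C */11 -> active={job_B:*/10, job_C:*/11}
Op 10: register job_B */17 -> active={job_B:*/17, job_C:*/11}
  job_B: interval 17, next fire after T=71 is 85
  job_C: interval 11, next fire after T=71 is 77
Earliest = 77, winner (lex tiebreak) = job_C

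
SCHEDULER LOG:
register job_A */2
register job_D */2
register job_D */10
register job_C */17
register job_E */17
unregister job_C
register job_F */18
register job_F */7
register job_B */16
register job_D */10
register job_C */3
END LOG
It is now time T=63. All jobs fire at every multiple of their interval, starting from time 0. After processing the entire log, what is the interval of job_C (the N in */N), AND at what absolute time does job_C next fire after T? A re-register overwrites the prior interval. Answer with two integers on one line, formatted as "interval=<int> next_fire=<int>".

Op 1: register job_A */2 -> active={job_A:*/2}
Op 2: register job_D */2 -> active={job_A:*/2, job_D:*/2}
Op 3: register job_D */10 -> active={job_A:*/2, job_D:*/10}
Op 4: register job_C */17 -> active={job_A:*/2, job_C:*/17, job_D:*/10}
Op 5: register job_E */17 -> active={job_A:*/2, job_C:*/17, job_D:*/10, job_E:*/17}
Op 6: unregister job_C -> active={job_A:*/2, job_D:*/10, job_E:*/17}
Op 7: register job_F */18 -> active={job_A:*/2, job_D:*/10, job_E:*/17, job_F:*/18}
Op 8: register job_F */7 -> active={job_A:*/2, job_D:*/10, job_E:*/17, job_F:*/7}
Op 9: register job_B */16 -> active={job_A:*/2, job_B:*/16, job_D:*/10, job_E:*/17, job_F:*/7}
Op 10: register job_D */10 -> active={job_A:*/2, job_B:*/16, job_D:*/10, job_E:*/17, job_F:*/7}
Op 11: register job_C */3 -> active={job_A:*/2, job_B:*/16, job_C:*/3, job_D:*/10, job_E:*/17, job_F:*/7}
Final interval of job_C = 3
Next fire of job_C after T=63: (63//3+1)*3 = 66

Answer: interval=3 next_fire=66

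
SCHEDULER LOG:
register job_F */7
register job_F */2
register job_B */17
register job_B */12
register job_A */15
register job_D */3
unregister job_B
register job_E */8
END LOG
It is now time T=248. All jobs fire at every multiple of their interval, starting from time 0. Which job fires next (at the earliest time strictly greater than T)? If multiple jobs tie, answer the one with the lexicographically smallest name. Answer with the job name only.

Op 1: register job_F */7 -> active={job_F:*/7}
Op 2: register job_F */2 -> active={job_F:*/2}
Op 3: register job_B */17 -> active={job_B:*/17, job_F:*/2}
Op 4: register job_B */12 -> active={job_B:*/12, job_F:*/2}
Op 5: register job_A */15 -> active={job_A:*/15, job_B:*/12, job_F:*/2}
Op 6: register job_D */3 -> active={job_A:*/15, job_B:*/12, job_D:*/3, job_F:*/2}
Op 7: unregister job_B -> active={job_A:*/15, job_D:*/3, job_F:*/2}
Op 8: register job_E */8 -> active={job_A:*/15, job_D:*/3, job_E:*/8, job_F:*/2}
  job_A: interval 15, next fire after T=248 is 255
  job_D: interval 3, next fire after T=248 is 249
  job_E: interval 8, next fire after T=248 is 256
  job_F: interval 2, next fire after T=248 is 250
Earliest = 249, winner (lex tiebreak) = job_D

Answer: job_D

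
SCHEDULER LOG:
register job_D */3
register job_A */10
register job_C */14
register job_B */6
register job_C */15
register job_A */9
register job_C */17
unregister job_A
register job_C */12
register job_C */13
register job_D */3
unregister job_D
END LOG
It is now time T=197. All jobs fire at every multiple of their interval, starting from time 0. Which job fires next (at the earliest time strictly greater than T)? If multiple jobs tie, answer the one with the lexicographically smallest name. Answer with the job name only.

Answer: job_B

Derivation:
Op 1: register job_D */3 -> active={job_D:*/3}
Op 2: register job_A */10 -> active={job_A:*/10, job_D:*/3}
Op 3: register job_C */14 -> active={job_A:*/10, job_C:*/14, job_D:*/3}
Op 4: register job_B */6 -> active={job_A:*/10, job_B:*/6, job_C:*/14, job_D:*/3}
Op 5: register job_C */15 -> active={job_A:*/10, job_B:*/6, job_C:*/15, job_D:*/3}
Op 6: register job_A */9 -> active={job_A:*/9, job_B:*/6, job_C:*/15, job_D:*/3}
Op 7: register job_C */17 -> active={job_A:*/9, job_B:*/6, job_C:*/17, job_D:*/3}
Op 8: unregister job_A -> active={job_B:*/6, job_C:*/17, job_D:*/3}
Op 9: register job_C */12 -> active={job_B:*/6, job_C:*/12, job_D:*/3}
Op 10: register job_C */13 -> active={job_B:*/6, job_C:*/13, job_D:*/3}
Op 11: register job_D */3 -> active={job_B:*/6, job_C:*/13, job_D:*/3}
Op 12: unregister job_D -> active={job_B:*/6, job_C:*/13}
  job_B: interval 6, next fire after T=197 is 198
  job_C: interval 13, next fire after T=197 is 208
Earliest = 198, winner (lex tiebreak) = job_B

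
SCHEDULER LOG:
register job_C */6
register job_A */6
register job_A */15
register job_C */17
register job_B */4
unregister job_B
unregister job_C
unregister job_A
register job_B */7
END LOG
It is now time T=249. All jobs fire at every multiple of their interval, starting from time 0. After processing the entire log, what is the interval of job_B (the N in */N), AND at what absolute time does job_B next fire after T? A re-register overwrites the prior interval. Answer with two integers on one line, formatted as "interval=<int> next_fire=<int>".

Op 1: register job_C */6 -> active={job_C:*/6}
Op 2: register job_A */6 -> active={job_A:*/6, job_C:*/6}
Op 3: register job_A */15 -> active={job_A:*/15, job_C:*/6}
Op 4: register job_C */17 -> active={job_A:*/15, job_C:*/17}
Op 5: register job_B */4 -> active={job_A:*/15, job_B:*/4, job_C:*/17}
Op 6: unregister job_B -> active={job_A:*/15, job_C:*/17}
Op 7: unregister job_C -> active={job_A:*/15}
Op 8: unregister job_A -> active={}
Op 9: register job_B */7 -> active={job_B:*/7}
Final interval of job_B = 7
Next fire of job_B after T=249: (249//7+1)*7 = 252

Answer: interval=7 next_fire=252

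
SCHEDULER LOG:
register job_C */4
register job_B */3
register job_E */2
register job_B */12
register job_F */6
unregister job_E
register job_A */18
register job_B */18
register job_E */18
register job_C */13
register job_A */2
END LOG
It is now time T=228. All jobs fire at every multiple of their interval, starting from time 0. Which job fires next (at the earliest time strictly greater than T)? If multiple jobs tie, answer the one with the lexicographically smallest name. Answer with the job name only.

Op 1: register job_C */4 -> active={job_C:*/4}
Op 2: register job_B */3 -> active={job_B:*/3, job_C:*/4}
Op 3: register job_E */2 -> active={job_B:*/3, job_C:*/4, job_E:*/2}
Op 4: register job_B */12 -> active={job_B:*/12, job_C:*/4, job_E:*/2}
Op 5: register job_F */6 -> active={job_B:*/12, job_C:*/4, job_E:*/2, job_F:*/6}
Op 6: unregister job_E -> active={job_B:*/12, job_C:*/4, job_F:*/6}
Op 7: register job_A */18 -> active={job_A:*/18, job_B:*/12, job_C:*/4, job_F:*/6}
Op 8: register job_B */18 -> active={job_A:*/18, job_B:*/18, job_C:*/4, job_F:*/6}
Op 9: register job_E */18 -> active={job_A:*/18, job_B:*/18, job_C:*/4, job_E:*/18, job_F:*/6}
Op 10: register job_C */13 -> active={job_A:*/18, job_B:*/18, job_C:*/13, job_E:*/18, job_F:*/6}
Op 11: register job_A */2 -> active={job_A:*/2, job_B:*/18, job_C:*/13, job_E:*/18, job_F:*/6}
  job_A: interval 2, next fire after T=228 is 230
  job_B: interval 18, next fire after T=228 is 234
  job_C: interval 13, next fire after T=228 is 234
  job_E: interval 18, next fire after T=228 is 234
  job_F: interval 6, next fire after T=228 is 234
Earliest = 230, winner (lex tiebreak) = job_A

Answer: job_A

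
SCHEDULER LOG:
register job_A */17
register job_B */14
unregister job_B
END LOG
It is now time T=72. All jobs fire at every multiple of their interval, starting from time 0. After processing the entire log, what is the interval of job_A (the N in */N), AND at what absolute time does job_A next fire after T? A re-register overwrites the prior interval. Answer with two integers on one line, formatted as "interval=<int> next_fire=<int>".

Answer: interval=17 next_fire=85

Derivation:
Op 1: register job_A */17 -> active={job_A:*/17}
Op 2: register job_B */14 -> active={job_A:*/17, job_B:*/14}
Op 3: unregister job_B -> active={job_A:*/17}
Final interval of job_A = 17
Next fire of job_A after T=72: (72//17+1)*17 = 85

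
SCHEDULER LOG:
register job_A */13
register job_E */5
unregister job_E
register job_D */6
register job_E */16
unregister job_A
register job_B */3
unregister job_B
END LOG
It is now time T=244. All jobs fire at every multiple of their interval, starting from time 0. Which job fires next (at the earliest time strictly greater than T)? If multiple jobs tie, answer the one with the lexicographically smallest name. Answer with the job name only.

Op 1: register job_A */13 -> active={job_A:*/13}
Op 2: register job_E */5 -> active={job_A:*/13, job_E:*/5}
Op 3: unregister job_E -> active={job_A:*/13}
Op 4: register job_D */6 -> active={job_A:*/13, job_D:*/6}
Op 5: register job_E */16 -> active={job_A:*/13, job_D:*/6, job_E:*/16}
Op 6: unregister job_A -> active={job_D:*/6, job_E:*/16}
Op 7: register job_B */3 -> active={job_B:*/3, job_D:*/6, job_E:*/16}
Op 8: unregister job_B -> active={job_D:*/6, job_E:*/16}
  job_D: interval 6, next fire after T=244 is 246
  job_E: interval 16, next fire after T=244 is 256
Earliest = 246, winner (lex tiebreak) = job_D

Answer: job_D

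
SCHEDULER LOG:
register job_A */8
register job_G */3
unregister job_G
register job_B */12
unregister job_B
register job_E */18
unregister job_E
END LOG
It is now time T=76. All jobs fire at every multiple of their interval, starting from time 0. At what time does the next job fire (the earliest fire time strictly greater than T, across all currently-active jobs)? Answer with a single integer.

Answer: 80

Derivation:
Op 1: register job_A */8 -> active={job_A:*/8}
Op 2: register job_G */3 -> active={job_A:*/8, job_G:*/3}
Op 3: unregister job_G -> active={job_A:*/8}
Op 4: register job_B */12 -> active={job_A:*/8, job_B:*/12}
Op 5: unregister job_B -> active={job_A:*/8}
Op 6: register job_E */18 -> active={job_A:*/8, job_E:*/18}
Op 7: unregister job_E -> active={job_A:*/8}
  job_A: interval 8, next fire after T=76 is 80
Earliest fire time = 80 (job job_A)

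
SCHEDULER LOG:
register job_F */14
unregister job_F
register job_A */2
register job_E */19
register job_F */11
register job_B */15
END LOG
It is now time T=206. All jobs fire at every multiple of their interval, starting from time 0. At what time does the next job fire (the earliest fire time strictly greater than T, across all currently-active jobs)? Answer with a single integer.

Op 1: register job_F */14 -> active={job_F:*/14}
Op 2: unregister job_F -> active={}
Op 3: register job_A */2 -> active={job_A:*/2}
Op 4: register job_E */19 -> active={job_A:*/2, job_E:*/19}
Op 5: register job_F */11 -> active={job_A:*/2, job_E:*/19, job_F:*/11}
Op 6: register job_B */15 -> active={job_A:*/2, job_B:*/15, job_E:*/19, job_F:*/11}
  job_A: interval 2, next fire after T=206 is 208
  job_B: interval 15, next fire after T=206 is 210
  job_E: interval 19, next fire after T=206 is 209
  job_F: interval 11, next fire after T=206 is 209
Earliest fire time = 208 (job job_A)

Answer: 208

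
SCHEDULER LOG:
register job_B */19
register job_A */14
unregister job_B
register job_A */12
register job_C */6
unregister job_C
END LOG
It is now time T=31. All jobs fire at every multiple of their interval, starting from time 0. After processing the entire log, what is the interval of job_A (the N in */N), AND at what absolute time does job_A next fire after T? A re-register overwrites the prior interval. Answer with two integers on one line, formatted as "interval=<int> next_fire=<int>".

Answer: interval=12 next_fire=36

Derivation:
Op 1: register job_B */19 -> active={job_B:*/19}
Op 2: register job_A */14 -> active={job_A:*/14, job_B:*/19}
Op 3: unregister job_B -> active={job_A:*/14}
Op 4: register job_A */12 -> active={job_A:*/12}
Op 5: register job_C */6 -> active={job_A:*/12, job_C:*/6}
Op 6: unregister job_C -> active={job_A:*/12}
Final interval of job_A = 12
Next fire of job_A after T=31: (31//12+1)*12 = 36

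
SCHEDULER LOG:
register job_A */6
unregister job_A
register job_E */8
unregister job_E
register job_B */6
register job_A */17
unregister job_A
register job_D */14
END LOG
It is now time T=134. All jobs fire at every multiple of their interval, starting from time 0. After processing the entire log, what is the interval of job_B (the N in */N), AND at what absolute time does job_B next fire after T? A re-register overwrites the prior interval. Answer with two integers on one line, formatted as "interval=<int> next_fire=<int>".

Op 1: register job_A */6 -> active={job_A:*/6}
Op 2: unregister job_A -> active={}
Op 3: register job_E */8 -> active={job_E:*/8}
Op 4: unregister job_E -> active={}
Op 5: register job_B */6 -> active={job_B:*/6}
Op 6: register job_A */17 -> active={job_A:*/17, job_B:*/6}
Op 7: unregister job_A -> active={job_B:*/6}
Op 8: register job_D */14 -> active={job_B:*/6, job_D:*/14}
Final interval of job_B = 6
Next fire of job_B after T=134: (134//6+1)*6 = 138

Answer: interval=6 next_fire=138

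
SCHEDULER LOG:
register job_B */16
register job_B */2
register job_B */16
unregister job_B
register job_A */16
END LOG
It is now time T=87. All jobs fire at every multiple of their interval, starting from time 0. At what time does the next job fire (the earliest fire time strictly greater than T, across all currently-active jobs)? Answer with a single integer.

Op 1: register job_B */16 -> active={job_B:*/16}
Op 2: register job_B */2 -> active={job_B:*/2}
Op 3: register job_B */16 -> active={job_B:*/16}
Op 4: unregister job_B -> active={}
Op 5: register job_A */16 -> active={job_A:*/16}
  job_A: interval 16, next fire after T=87 is 96
Earliest fire time = 96 (job job_A)

Answer: 96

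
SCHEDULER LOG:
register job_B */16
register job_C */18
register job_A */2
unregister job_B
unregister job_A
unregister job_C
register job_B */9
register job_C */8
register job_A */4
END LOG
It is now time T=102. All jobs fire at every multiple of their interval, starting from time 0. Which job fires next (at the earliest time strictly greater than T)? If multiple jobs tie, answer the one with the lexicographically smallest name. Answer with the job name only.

Answer: job_A

Derivation:
Op 1: register job_B */16 -> active={job_B:*/16}
Op 2: register job_C */18 -> active={job_B:*/16, job_C:*/18}
Op 3: register job_A */2 -> active={job_A:*/2, job_B:*/16, job_C:*/18}
Op 4: unregister job_B -> active={job_A:*/2, job_C:*/18}
Op 5: unregister job_A -> active={job_C:*/18}
Op 6: unregister job_C -> active={}
Op 7: register job_B */9 -> active={job_B:*/9}
Op 8: register job_C */8 -> active={job_B:*/9, job_C:*/8}
Op 9: register job_A */4 -> active={job_A:*/4, job_B:*/9, job_C:*/8}
  job_A: interval 4, next fire after T=102 is 104
  job_B: interval 9, next fire after T=102 is 108
  job_C: interval 8, next fire after T=102 is 104
Earliest = 104, winner (lex tiebreak) = job_A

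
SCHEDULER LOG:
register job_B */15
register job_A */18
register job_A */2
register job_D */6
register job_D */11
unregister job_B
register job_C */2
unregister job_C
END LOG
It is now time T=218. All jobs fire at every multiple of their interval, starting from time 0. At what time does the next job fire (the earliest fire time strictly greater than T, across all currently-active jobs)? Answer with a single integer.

Op 1: register job_B */15 -> active={job_B:*/15}
Op 2: register job_A */18 -> active={job_A:*/18, job_B:*/15}
Op 3: register job_A */2 -> active={job_A:*/2, job_B:*/15}
Op 4: register job_D */6 -> active={job_A:*/2, job_B:*/15, job_D:*/6}
Op 5: register job_D */11 -> active={job_A:*/2, job_B:*/15, job_D:*/11}
Op 6: unregister job_B -> active={job_A:*/2, job_D:*/11}
Op 7: register job_C */2 -> active={job_A:*/2, job_C:*/2, job_D:*/11}
Op 8: unregister job_C -> active={job_A:*/2, job_D:*/11}
  job_A: interval 2, next fire after T=218 is 220
  job_D: interval 11, next fire after T=218 is 220
Earliest fire time = 220 (job job_A)

Answer: 220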